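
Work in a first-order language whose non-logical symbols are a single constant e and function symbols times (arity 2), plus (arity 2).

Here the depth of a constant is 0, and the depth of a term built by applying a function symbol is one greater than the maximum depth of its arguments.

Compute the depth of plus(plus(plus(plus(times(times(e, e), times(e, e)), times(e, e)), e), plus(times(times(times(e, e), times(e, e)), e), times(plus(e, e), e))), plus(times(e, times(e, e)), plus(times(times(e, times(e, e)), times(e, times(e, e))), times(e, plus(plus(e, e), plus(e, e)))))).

6

depth(times(e, e)) = 1 + max(0, 0) = 1
depth(times(times(e, e), times(e, e))) = 1 + max(1, 1) = 2
depth(plus(times(times(e, e), times(e, e)), times(e, e))) = 1 + max(2, 1) = 3
depth(plus(plus(times(times(e, e), times(e, e)), times(e, e)), e)) = 1 + max(3, 0) = 4
depth(times(times(times(e, e), times(e, e)), e)) = 1 + max(2, 0) = 3
depth(plus(e, e)) = 1 + max(0, 0) = 1
depth(times(plus(e, e), e)) = 1 + max(1, 0) = 2
depth(plus(times(times(times(e, e), times(e, e)), e), times(plus(e, e), e))) = 1 + max(3, 2) = 4
depth(plus(plus(plus(times(times(e, e), times(e, e)), times(e, e)), e), plus(times(times(times(e, e), times(e, e)), e), times(plus(e, e), e)))) = 1 + max(4, 4) = 5
depth(times(e, times(e, e))) = 1 + max(0, 1) = 2
depth(times(times(e, times(e, e)), times(e, times(e, e)))) = 1 + max(2, 2) = 3
depth(plus(plus(e, e), plus(e, e))) = 1 + max(1, 1) = 2
depth(times(e, plus(plus(e, e), plus(e, e)))) = 1 + max(0, 2) = 3
depth(plus(times(times(e, times(e, e)), times(e, times(e, e))), times(e, plus(plus(e, e), plus(e, e))))) = 1 + max(3, 3) = 4
depth(plus(times(e, times(e, e)), plus(times(times(e, times(e, e)), times(e, times(e, e))), times(e, plus(plus(e, e), plus(e, e)))))) = 1 + max(2, 4) = 5
depth(plus(plus(plus(plus(times(times(e, e), times(e, e)), times(e, e)), e), plus(times(times(times(e, e), times(e, e)), e), times(plus(e, e), e))), plus(times(e, times(e, e)), plus(times(times(e, times(e, e)), times(e, times(e, e))), times(e, plus(plus(e, e), plus(e, e))))))) = 1 + max(5, 5) = 6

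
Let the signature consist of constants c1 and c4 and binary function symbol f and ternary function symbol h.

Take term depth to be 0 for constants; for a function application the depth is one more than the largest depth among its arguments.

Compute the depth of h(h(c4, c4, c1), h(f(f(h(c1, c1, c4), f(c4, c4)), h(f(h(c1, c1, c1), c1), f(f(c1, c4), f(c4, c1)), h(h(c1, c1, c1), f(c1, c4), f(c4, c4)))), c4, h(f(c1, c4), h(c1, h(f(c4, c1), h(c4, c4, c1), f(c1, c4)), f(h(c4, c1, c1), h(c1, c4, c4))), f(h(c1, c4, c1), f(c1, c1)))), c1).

depth(h(c4, c4, c1)) = 1 + max(0, 0, 0) = 1
depth(h(c1, c1, c4)) = 1 + max(0, 0, 0) = 1
depth(f(c4, c4)) = 1 + max(0, 0) = 1
depth(f(h(c1, c1, c4), f(c4, c4))) = 1 + max(1, 1) = 2
depth(h(c1, c1, c1)) = 1 + max(0, 0, 0) = 1
depth(f(h(c1, c1, c1), c1)) = 1 + max(1, 0) = 2
depth(f(c1, c4)) = 1 + max(0, 0) = 1
depth(f(c4, c1)) = 1 + max(0, 0) = 1
depth(f(f(c1, c4), f(c4, c1))) = 1 + max(1, 1) = 2
depth(h(h(c1, c1, c1), f(c1, c4), f(c4, c4))) = 1 + max(1, 1, 1) = 2
depth(h(f(h(c1, c1, c1), c1), f(f(c1, c4), f(c4, c1)), h(h(c1, c1, c1), f(c1, c4), f(c4, c4)))) = 1 + max(2, 2, 2) = 3
depth(f(f(h(c1, c1, c4), f(c4, c4)), h(f(h(c1, c1, c1), c1), f(f(c1, c4), f(c4, c1)), h(h(c1, c1, c1), f(c1, c4), f(c4, c4))))) = 1 + max(2, 3) = 4
depth(h(f(c4, c1), h(c4, c4, c1), f(c1, c4))) = 1 + max(1, 1, 1) = 2
depth(h(c4, c1, c1)) = 1 + max(0, 0, 0) = 1
depth(h(c1, c4, c4)) = 1 + max(0, 0, 0) = 1
depth(f(h(c4, c1, c1), h(c1, c4, c4))) = 1 + max(1, 1) = 2
depth(h(c1, h(f(c4, c1), h(c4, c4, c1), f(c1, c4)), f(h(c4, c1, c1), h(c1, c4, c4)))) = 1 + max(0, 2, 2) = 3
depth(h(c1, c4, c1)) = 1 + max(0, 0, 0) = 1
depth(f(c1, c1)) = 1 + max(0, 0) = 1
depth(f(h(c1, c4, c1), f(c1, c1))) = 1 + max(1, 1) = 2
depth(h(f(c1, c4), h(c1, h(f(c4, c1), h(c4, c4, c1), f(c1, c4)), f(h(c4, c1, c1), h(c1, c4, c4))), f(h(c1, c4, c1), f(c1, c1)))) = 1 + max(1, 3, 2) = 4
depth(h(f(f(h(c1, c1, c4), f(c4, c4)), h(f(h(c1, c1, c1), c1), f(f(c1, c4), f(c4, c1)), h(h(c1, c1, c1), f(c1, c4), f(c4, c4)))), c4, h(f(c1, c4), h(c1, h(f(c4, c1), h(c4, c4, c1), f(c1, c4)), f(h(c4, c1, c1), h(c1, c4, c4))), f(h(c1, c4, c1), f(c1, c1))))) = 1 + max(4, 0, 4) = 5
depth(h(h(c4, c4, c1), h(f(f(h(c1, c1, c4), f(c4, c4)), h(f(h(c1, c1, c1), c1), f(f(c1, c4), f(c4, c1)), h(h(c1, c1, c1), f(c1, c4), f(c4, c4)))), c4, h(f(c1, c4), h(c1, h(f(c4, c1), h(c4, c4, c1), f(c1, c4)), f(h(c4, c1, c1), h(c1, c4, c4))), f(h(c1, c4, c1), f(c1, c1)))), c1)) = 1 + max(1, 5, 0) = 6

6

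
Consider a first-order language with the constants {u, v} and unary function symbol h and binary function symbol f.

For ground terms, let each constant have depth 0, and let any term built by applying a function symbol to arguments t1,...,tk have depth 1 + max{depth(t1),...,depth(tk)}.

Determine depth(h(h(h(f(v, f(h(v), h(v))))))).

6

depth(h(v)) = 1 + depth(v) = 1 + 0 = 1
depth(f(h(v), h(v))) = 1 + max(1, 1) = 2
depth(f(v, f(h(v), h(v)))) = 1 + max(0, 2) = 3
depth(h(f(v, f(h(v), h(v))))) = 1 + depth(f(v, f(h(v), h(v)))) = 1 + 3 = 4
depth(h(h(f(v, f(h(v), h(v)))))) = 1 + depth(h(f(v, f(h(v), h(v))))) = 1 + 4 = 5
depth(h(h(h(f(v, f(h(v), h(v))))))) = 1 + depth(h(h(f(v, f(h(v), h(v)))))) = 1 + 5 = 6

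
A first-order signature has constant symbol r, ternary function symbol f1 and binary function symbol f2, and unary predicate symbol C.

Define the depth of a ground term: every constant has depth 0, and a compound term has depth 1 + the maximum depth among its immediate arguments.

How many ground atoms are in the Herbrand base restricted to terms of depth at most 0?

First count ground terms of depth ≤ 0.
Let N_k count ground terms of depth at most k. Each non-constant term of depth ≤ k is some function symbol applied to depth-≤(k−1) arguments, giving N_k = 1 + N_{k-1}^3 + N_{k-1}^2.
N_0 = 1
Explicitly: r.
So |H| = 1.
For each predicate symbol, the number of ground atoms is |H| raised to its arity; summing:
  C: 1
Total ground atoms: 1.

1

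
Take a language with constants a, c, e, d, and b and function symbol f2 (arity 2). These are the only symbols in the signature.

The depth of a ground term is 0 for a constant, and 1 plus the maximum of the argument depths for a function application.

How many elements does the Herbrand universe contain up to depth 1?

30

Write N_k for the number of ground terms of depth ≤ k. A term of depth ≤ k is either a constant or a function symbol applied to arguments of depth ≤ k−1, so N_k = 5 + N_{k-1}^2.
N_0 = 5
N_1 = 5 + 5^2 = 30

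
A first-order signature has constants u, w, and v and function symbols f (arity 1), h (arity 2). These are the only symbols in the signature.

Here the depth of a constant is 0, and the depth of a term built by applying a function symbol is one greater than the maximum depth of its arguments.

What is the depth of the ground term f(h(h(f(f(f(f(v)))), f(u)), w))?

depth(f(v)) = 1 + depth(v) = 1 + 0 = 1
depth(f(f(v))) = 1 + depth(f(v)) = 1 + 1 = 2
depth(f(f(f(v)))) = 1 + depth(f(f(v))) = 1 + 2 = 3
depth(f(f(f(f(v))))) = 1 + depth(f(f(f(v)))) = 1 + 3 = 4
depth(f(u)) = 1 + depth(u) = 1 + 0 = 1
depth(h(f(f(f(f(v)))), f(u))) = 1 + max(4, 1) = 5
depth(h(h(f(f(f(f(v)))), f(u)), w)) = 1 + max(5, 0) = 6
depth(f(h(h(f(f(f(f(v)))), f(u)), w))) = 1 + depth(h(h(f(f(f(f(v)))), f(u)), w)) = 1 + 6 = 7

7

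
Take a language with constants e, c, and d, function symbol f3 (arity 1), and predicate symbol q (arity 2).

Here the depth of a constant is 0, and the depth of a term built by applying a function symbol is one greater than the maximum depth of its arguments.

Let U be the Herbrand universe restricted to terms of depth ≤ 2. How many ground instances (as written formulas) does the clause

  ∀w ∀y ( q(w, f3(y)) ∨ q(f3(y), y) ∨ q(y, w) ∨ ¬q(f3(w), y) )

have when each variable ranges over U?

81

Ground terms of depth ≤ 2:
  Let N_k count ground terms of depth at most k. Each non-constant term of depth ≤ k is some function symbol applied to depth-≤(k−1) arguments, giving N_k = 3 + N_{k-1}.
  N_0 = 3
  N_1 = 3 + 3 = 6
  N_2 = 3 + 6 = 9
  Explicitly: e, c, d, f3(e), f3(c), f3(d), f3(f3(e)), f3(f3(c)), f3(f3(d)).
So there are 9 ground terms available for substitution.
The body mentions every one of the 2 quantified variables; since ground terms form a free algebra, no two substitutions collapse to the same formula.
Number of ground instances = 9^2 = 81.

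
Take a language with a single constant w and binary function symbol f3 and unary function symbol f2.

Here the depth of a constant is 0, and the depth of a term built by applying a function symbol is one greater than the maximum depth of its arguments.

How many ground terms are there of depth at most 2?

13

Write N_k for the number of ground terms of depth ≤ k. A term of depth ≤ k is either a constant or a function symbol applied to arguments of depth ≤ k−1, so N_k = 1 + N_{k-1}^2 + N_{k-1}.
N_0 = 1
N_1 = 1 + 1^2 + 1 = 3
N_2 = 1 + 3^2 + 3 = 13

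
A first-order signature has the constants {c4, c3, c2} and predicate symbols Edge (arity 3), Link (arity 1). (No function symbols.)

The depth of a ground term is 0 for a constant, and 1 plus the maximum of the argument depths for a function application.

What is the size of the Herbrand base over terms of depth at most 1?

30

First count ground terms of depth ≤ 1.
With no function symbols every ground term is a constant, so there are exactly 3 ground terms at every depth bound.
N_0 = 3
N_1 = 3
So |H| = 3.
A ground atom is a predicate applied to a tuple of terms from H, so the count is the sum over predicates of |H|^arity:
  Edge: 3^3 = 27;  Link: 3
Total ground atoms: 27 + 3 = 30.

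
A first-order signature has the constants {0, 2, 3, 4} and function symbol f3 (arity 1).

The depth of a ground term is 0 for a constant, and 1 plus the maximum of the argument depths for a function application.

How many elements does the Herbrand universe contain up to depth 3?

16

Let N_k = |{terms of depth ≤ k}|. Then N_0 = 4 and N_k = 4 + N_{k-1} for k ≥ 1 (one summand per function symbol, arity giving the exponent).
N_0 = 4
N_1 = 4 + 4 = 8
N_2 = 4 + 8 = 12
N_3 = 4 + 12 = 16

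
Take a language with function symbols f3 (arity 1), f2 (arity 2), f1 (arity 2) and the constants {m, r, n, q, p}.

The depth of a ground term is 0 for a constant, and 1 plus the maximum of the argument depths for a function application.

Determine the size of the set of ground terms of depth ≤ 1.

60

Let N_k count ground terms of depth at most k. Each non-constant term of depth ≤ k is some function symbol applied to depth-≤(k−1) arguments, giving N_k = 5 + N_{k-1} + N_{k-1}^2 + N_{k-1}^2.
N_0 = 5
N_1 = 5 + 5 + 5^2 + 5^2 = 60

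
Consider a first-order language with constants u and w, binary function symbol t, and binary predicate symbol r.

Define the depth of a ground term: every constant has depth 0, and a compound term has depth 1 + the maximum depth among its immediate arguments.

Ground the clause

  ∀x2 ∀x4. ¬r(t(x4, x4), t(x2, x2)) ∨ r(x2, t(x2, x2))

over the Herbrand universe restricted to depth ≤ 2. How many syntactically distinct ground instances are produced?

1444

Ground terms of depth ≤ 2:
  Count level by level. With function symbols t/2, the terms of depth ≤ k are the 2 constants together with each function applied to depth-≤(k−1) tuples, so N_k = 2 + N_{k-1}^2.
  N_0 = 2
  N_1 = 2 + 2^2 = 6
  N_2 = 2 + 6^2 = 38
So there are 38 ground terms available for substitution.
The clause has 2 distinct variables (x2, x4), each appearing in the body. In the free term algebra distinct substitutions yield syntactically distinct ground instances.
Number of ground instances = 38^2 = 1444.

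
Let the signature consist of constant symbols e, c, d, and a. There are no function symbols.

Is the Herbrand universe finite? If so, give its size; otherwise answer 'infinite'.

There are no function symbols, so every ground term is one of the 4 constants.
The Herbrand universe is {e, c, d, a}, which is finite with 4 elements.

4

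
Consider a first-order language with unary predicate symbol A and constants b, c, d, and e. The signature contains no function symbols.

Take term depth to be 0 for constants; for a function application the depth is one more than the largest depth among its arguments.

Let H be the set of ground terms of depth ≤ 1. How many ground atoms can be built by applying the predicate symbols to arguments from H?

4

First count ground terms of depth ≤ 1.
With no function symbols every ground term is a constant, so there are exactly 4 ground terms at every depth bound.
N_0 = 4
N_1 = 4
Explicitly: b, c, d, e.
So |H| = 4.
For each predicate symbol, the number of ground atoms is |H| raised to its arity; summing:
  A: 4
Total ground atoms: 4.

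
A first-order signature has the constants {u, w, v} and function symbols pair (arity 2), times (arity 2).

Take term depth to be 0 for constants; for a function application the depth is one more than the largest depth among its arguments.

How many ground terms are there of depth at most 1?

21

Let N_k count ground terms of depth at most k. Each non-constant term of depth ≤ k is some function symbol applied to depth-≤(k−1) arguments, giving N_k = 3 + N_{k-1}^2 + N_{k-1}^2.
N_0 = 3
N_1 = 3 + 3^2 + 3^2 = 21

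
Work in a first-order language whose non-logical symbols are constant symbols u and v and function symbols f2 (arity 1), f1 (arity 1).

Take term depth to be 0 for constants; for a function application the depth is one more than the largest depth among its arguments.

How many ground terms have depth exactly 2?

Let N_k = |{terms of depth ≤ k}|. Then N_0 = 2 and N_k = 2 + N_{k-1} + N_{k-1} for k ≥ 1 (one summand per function symbol, arity giving the exponent).
N_0 = 2
N_1 = 2 + 2 + 2 = 6
N_2 = 2 + 6 + 6 = 14
Terms of depth exactly 2: N_2 − N_1 = 14 − 6 = 8.

8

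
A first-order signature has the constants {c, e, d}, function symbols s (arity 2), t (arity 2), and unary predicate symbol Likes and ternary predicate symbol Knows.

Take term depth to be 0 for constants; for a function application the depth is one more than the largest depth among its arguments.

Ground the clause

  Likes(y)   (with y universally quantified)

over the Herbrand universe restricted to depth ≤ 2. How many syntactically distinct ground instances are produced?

Ground terms of depth ≤ 2:
  Write N_k for the number of ground terms of depth ≤ k. A term of depth ≤ k is either a constant or a function symbol applied to arguments of depth ≤ k−1, so N_k = 3 + N_{k-1}^2 + N_{k-1}^2.
  N_0 = 3
  N_1 = 3 + 3^2 + 3^2 = 21
  N_2 = 3 + 21^2 + 21^2 = 885
So there are 885 ground terms available for substitution.
There is 1 variable to instantiate (y),  occurring in at least one literal, so different choices give different ground instances.
Number of ground instances = 885.

885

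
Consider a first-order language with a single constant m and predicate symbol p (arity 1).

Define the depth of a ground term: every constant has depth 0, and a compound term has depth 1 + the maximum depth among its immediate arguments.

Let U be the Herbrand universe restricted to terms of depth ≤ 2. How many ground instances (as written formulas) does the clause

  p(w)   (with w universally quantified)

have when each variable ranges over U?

1

Ground terms of depth ≤ 2:
  With no function symbols every ground term is a constant, so there is exactly 1 ground term at every depth bound.
  N_0 = 1
  N_1 = 1
  N_2 = 1
  Explicitly: m.
So there is exactly 1 ground term available for substitution.
There is 1 variable to instantiate (w),  occurring in at least one literal, so different choices give different ground instances.
Number of ground instances = 1.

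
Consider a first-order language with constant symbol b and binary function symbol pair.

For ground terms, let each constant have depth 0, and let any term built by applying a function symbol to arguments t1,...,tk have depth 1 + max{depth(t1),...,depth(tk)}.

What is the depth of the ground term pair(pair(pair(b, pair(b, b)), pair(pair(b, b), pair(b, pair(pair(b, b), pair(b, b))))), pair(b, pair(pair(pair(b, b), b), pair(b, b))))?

depth(pair(b, b)) = 1 + max(0, 0) = 1
depth(pair(b, pair(b, b))) = 1 + max(0, 1) = 2
depth(pair(pair(b, b), pair(b, b))) = 1 + max(1, 1) = 2
depth(pair(b, pair(pair(b, b), pair(b, b)))) = 1 + max(0, 2) = 3
depth(pair(pair(b, b), pair(b, pair(pair(b, b), pair(b, b))))) = 1 + max(1, 3) = 4
depth(pair(pair(b, pair(b, b)), pair(pair(b, b), pair(b, pair(pair(b, b), pair(b, b)))))) = 1 + max(2, 4) = 5
depth(pair(pair(b, b), b)) = 1 + max(1, 0) = 2
depth(pair(pair(pair(b, b), b), pair(b, b))) = 1 + max(2, 1) = 3
depth(pair(b, pair(pair(pair(b, b), b), pair(b, b)))) = 1 + max(0, 3) = 4
depth(pair(pair(pair(b, pair(b, b)), pair(pair(b, b), pair(b, pair(pair(b, b), pair(b, b))))), pair(b, pair(pair(pair(b, b), b), pair(b, b))))) = 1 + max(5, 4) = 6

6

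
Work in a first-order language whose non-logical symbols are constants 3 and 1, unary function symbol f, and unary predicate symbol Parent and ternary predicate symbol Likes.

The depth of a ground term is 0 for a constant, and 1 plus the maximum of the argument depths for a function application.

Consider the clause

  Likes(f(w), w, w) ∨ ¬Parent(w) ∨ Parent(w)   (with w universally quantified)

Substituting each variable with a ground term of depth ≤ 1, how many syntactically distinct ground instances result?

4

Ground terms of depth ≤ 1:
  Let N_k count ground terms of depth at most k. Each non-constant term of depth ≤ k is some function symbol applied to depth-≤(k−1) arguments, giving N_k = 2 + N_{k-1}.
  N_0 = 2
  N_1 = 2 + 2 = 4
So there are 4 ground terms available for substitution.
The body mentions the single quantified variable w; since ground terms form a free algebra, no two substitutions collapse to the same formula.
Number of ground instances = 4.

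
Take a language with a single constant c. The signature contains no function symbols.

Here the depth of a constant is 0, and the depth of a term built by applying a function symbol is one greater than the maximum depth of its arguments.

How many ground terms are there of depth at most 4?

With no function symbols every ground term is a constant, so there is exactly 1 ground term at every depth bound.
N_0 = 1
N_1 = 1
N_2 = 1
N_3 = 1
N_4 = 1
Explicitly: c.

1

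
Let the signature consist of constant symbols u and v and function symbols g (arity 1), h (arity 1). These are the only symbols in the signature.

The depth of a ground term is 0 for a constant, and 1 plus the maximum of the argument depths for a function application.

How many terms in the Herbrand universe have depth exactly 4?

If N_k denotes the number of depth-≤k ground terms, the 2 constants give N_0 = 2, and each function symbol of arity r contributes N_{k-1}^r new terms at level k: N_k = 2 + N_{k-1} + N_{k-1}.
N_0 = 2
N_1 = 2 + 2 + 2 = 6
N_2 = 2 + 6 + 6 = 14
N_3 = 2 + 14 + 14 = 30
N_4 = 2 + 30 + 30 = 62
Terms of depth exactly 4: N_4 − N_3 = 62 − 30 = 32.

32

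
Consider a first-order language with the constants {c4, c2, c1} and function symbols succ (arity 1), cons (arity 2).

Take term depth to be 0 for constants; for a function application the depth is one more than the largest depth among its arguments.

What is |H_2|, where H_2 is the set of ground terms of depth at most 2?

243

Let N_k count ground terms of depth at most k. Each non-constant term of depth ≤ k is some function symbol applied to depth-≤(k−1) arguments, giving N_k = 3 + N_{k-1} + N_{k-1}^2.
N_0 = 3
N_1 = 3 + 3 + 3^2 = 15
N_2 = 3 + 15 + 15^2 = 243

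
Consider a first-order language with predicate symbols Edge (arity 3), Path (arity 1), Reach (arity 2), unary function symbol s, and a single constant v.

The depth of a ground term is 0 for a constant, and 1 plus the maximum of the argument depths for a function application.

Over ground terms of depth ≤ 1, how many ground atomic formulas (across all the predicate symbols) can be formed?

First count ground terms of depth ≤ 1.
Let N_k count ground terms of depth at most k. Each non-constant term of depth ≤ k is some function symbol applied to depth-≤(k−1) arguments, giving N_k = 1 + N_{k-1}.
N_0 = 1
N_1 = 1 + 1 = 2
Explicitly: v, s(v).
So |H| = 2.
Each predicate of arity r yields |H|^r ground atoms (one per choice of an r-tuple from H):
  Edge: 2^3 = 8;  Path: 2;  Reach: 2^2 = 4
Total ground atoms: 8 + 2 + 4 = 14.

14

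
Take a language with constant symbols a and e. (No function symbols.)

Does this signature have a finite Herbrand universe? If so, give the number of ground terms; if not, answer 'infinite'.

2

There are no function symbols, so every ground term is one of the 2 constants.
The Herbrand universe is {a, e}, which is finite with 2 elements.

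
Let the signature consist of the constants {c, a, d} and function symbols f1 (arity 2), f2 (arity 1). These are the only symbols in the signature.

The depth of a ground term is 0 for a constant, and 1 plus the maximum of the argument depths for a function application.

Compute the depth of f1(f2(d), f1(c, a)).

2

depth(f2(d)) = 1 + depth(d) = 1 + 0 = 1
depth(f1(c, a)) = 1 + max(0, 0) = 1
depth(f1(f2(d), f1(c, a))) = 1 + max(1, 1) = 2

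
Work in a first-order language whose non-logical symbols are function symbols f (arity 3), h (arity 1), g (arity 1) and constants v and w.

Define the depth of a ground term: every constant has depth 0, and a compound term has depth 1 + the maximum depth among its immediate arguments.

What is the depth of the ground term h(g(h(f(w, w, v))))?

4

depth(f(w, w, v)) = 1 + max(0, 0, 0) = 1
depth(h(f(w, w, v))) = 1 + depth(f(w, w, v)) = 1 + 1 = 2
depth(g(h(f(w, w, v)))) = 1 + depth(h(f(w, w, v))) = 1 + 2 = 3
depth(h(g(h(f(w, w, v))))) = 1 + depth(g(h(f(w, w, v)))) = 1 + 3 = 4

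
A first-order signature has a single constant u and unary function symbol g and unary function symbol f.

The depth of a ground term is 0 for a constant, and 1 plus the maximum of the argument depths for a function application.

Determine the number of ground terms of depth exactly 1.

2

If N_k denotes the number of depth-≤k ground terms, the 1 constant gives N_0 = 1, and each function symbol of arity r contributes N_{k-1}^r new terms at level k: N_k = 1 + N_{k-1} + N_{k-1}.
N_0 = 1
N_1 = 1 + 1 + 1 = 3
Terms of depth exactly 1: N_1 − N_0 = 3 − 1 = 2.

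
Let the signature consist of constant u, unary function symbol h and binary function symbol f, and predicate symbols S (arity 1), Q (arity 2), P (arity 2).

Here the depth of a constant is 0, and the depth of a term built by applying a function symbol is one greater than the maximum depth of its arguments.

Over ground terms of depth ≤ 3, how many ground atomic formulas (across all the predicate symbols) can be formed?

67161

First count ground terms of depth ≤ 3.
Let N_k count ground terms of depth at most k. Each non-constant term of depth ≤ k is some function symbol applied to depth-≤(k−1) arguments, giving N_k = 1 + N_{k-1} + N_{k-1}^2.
N_0 = 1
N_1 = 1 + 1 + 1^2 = 3
N_2 = 1 + 3 + 3^2 = 13
N_3 = 1 + 13 + 13^2 = 183
So |H| = 183.
Ground atoms are formed by filling each argument slot of a predicate with a term from H, so an r-ary predicate gives |H|^r atoms:
  S: 183;  Q: 183^2 = 33489;  P: 183^2 = 33489
Total ground atoms: 183 + 33489 + 33489 = 67161.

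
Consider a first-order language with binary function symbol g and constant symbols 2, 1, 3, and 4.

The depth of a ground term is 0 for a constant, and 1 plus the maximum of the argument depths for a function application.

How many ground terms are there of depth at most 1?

20

Let N_k count ground terms of depth at most k. Each non-constant term of depth ≤ k is some function symbol applied to depth-≤(k−1) arguments, giving N_k = 4 + N_{k-1}^2.
N_0 = 4
N_1 = 4 + 4^2 = 20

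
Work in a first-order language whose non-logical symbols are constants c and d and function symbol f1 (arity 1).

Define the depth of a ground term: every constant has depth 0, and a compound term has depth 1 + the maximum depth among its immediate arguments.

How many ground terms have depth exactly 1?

2

Let N_k count ground terms of depth at most k. Each non-constant term of depth ≤ k is some function symbol applied to depth-≤(k−1) arguments, giving N_k = 2 + N_{k-1}.
N_0 = 2
N_1 = 2 + 2 = 4
Terms of depth exactly 1: N_1 − N_0 = 4 − 2 = 2.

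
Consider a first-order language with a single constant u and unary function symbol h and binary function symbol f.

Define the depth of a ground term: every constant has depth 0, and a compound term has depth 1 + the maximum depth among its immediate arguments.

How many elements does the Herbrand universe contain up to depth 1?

Write N_k for the number of ground terms of depth ≤ k. A term of depth ≤ k is either a constant or a function symbol applied to arguments of depth ≤ k−1, so N_k = 1 + N_{k-1} + N_{k-1}^2.
N_0 = 1
N_1 = 1 + 1 + 1^2 = 3

3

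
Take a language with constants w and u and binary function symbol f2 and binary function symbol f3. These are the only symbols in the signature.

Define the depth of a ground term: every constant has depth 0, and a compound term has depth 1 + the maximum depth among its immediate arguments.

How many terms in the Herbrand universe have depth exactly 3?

81408

Let N_k count ground terms of depth at most k. Each non-constant term of depth ≤ k is some function symbol applied to depth-≤(k−1) arguments, giving N_k = 2 + N_{k-1}^2 + N_{k-1}^2.
N_0 = 2
N_1 = 2 + 2^2 + 2^2 = 10
N_2 = 2 + 10^2 + 10^2 = 202
N_3 = 2 + 202^2 + 202^2 = 81610
Terms of depth exactly 3: N_3 − N_2 = 81610 − 202 = 81408.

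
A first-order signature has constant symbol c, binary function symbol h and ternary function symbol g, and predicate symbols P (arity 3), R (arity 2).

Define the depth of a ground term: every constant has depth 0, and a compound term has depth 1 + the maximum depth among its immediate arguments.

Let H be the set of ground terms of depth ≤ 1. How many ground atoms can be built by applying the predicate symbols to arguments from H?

36

First count ground terms of depth ≤ 1.
Write N_k for the number of ground terms of depth ≤ k. A term of depth ≤ k is either a constant or a function symbol applied to arguments of depth ≤ k−1, so N_k = 1 + N_{k-1}^2 + N_{k-1}^3.
N_0 = 1
N_1 = 1 + 1^2 + 1^3 = 3
So |H| = 3.
Ground atoms are formed by filling each argument slot of a predicate with a term from H, so an r-ary predicate gives |H|^r atoms:
  P: 3^3 = 27;  R: 3^2 = 9
Total ground atoms: 27 + 9 = 36.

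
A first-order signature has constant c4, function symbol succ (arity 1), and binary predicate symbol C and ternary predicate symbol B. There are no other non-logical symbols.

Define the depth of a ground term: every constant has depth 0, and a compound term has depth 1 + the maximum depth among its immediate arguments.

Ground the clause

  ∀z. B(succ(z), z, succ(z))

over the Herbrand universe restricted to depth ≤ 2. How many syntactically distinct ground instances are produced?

3

Ground terms of depth ≤ 2:
  If N_k denotes the number of depth-≤k ground terms, the 1 constant gives N_0 = 1, and each function symbol of arity r contributes N_{k-1}^r new terms at level k: N_k = 1 + N_{k-1}.
  N_0 = 1
  N_1 = 1 + 1 = 2
  N_2 = 1 + 2 = 3
  Explicitly: c4, succ(c4), succ(succ(c4)).
So there are 3 ground terms available for substitution.
The body mentions the single quantified variable z; since ground terms form a free algebra, no two substitutions collapse to the same formula.
Number of ground instances = 3.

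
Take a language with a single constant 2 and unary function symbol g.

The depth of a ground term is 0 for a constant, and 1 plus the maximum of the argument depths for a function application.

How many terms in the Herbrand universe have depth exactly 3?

1

Let N_k count ground terms of depth at most k. Each non-constant term of depth ≤ k is some function symbol applied to depth-≤(k−1) arguments, giving N_k = 1 + N_{k-1}.
N_0 = 1
N_1 = 1 + 1 = 2
N_2 = 1 + 2 = 3
N_3 = 1 + 3 = 4
Terms of depth exactly 3: N_3 − N_2 = 4 − 3 = 1.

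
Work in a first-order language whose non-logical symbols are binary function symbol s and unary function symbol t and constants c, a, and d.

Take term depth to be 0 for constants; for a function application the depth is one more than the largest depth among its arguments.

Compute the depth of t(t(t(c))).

3

depth(t(c)) = 1 + depth(c) = 1 + 0 = 1
depth(t(t(c))) = 1 + depth(t(c)) = 1 + 1 = 2
depth(t(t(t(c)))) = 1 + depth(t(t(c))) = 1 + 2 = 3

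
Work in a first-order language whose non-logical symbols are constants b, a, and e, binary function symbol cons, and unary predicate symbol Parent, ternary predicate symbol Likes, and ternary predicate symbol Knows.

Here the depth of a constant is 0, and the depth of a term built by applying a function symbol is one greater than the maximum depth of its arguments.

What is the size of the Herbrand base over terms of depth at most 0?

First count ground terms of depth ≤ 0.
Let N_k count ground terms of depth at most k. Each non-constant term of depth ≤ k is some function symbol applied to depth-≤(k−1) arguments, giving N_k = 3 + N_{k-1}^2.
N_0 = 3
Explicitly: b, a, e.
So |H| = 3.
Each predicate of arity r yields |H|^r ground atoms (one per choice of an r-tuple from H):
  Parent: 3;  Likes: 3^3 = 27;  Knows: 3^3 = 27
Total ground atoms: 3 + 27 + 27 = 57.

57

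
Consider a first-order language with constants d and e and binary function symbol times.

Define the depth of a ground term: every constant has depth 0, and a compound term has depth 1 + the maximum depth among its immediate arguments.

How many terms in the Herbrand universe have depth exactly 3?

1408

Let N_k = |{terms of depth ≤ k}|. Then N_0 = 2 and N_k = 2 + N_{k-1}^2 for k ≥ 1 (one summand per function symbol, arity giving the exponent).
N_0 = 2
N_1 = 2 + 2^2 = 6
N_2 = 2 + 6^2 = 38
N_3 = 2 + 38^2 = 1446
Terms of depth exactly 3: N_3 − N_2 = 1446 − 38 = 1408.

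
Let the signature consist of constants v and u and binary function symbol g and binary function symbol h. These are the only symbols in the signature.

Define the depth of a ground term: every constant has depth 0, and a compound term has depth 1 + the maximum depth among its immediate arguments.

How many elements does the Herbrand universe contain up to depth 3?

81610

Count level by level. With function symbols g/2, h/2, the terms of depth ≤ k are the 2 constants together with each function applied to depth-≤(k−1) tuples, so N_k = 2 + N_{k-1}^2 + N_{k-1}^2.
N_0 = 2
N_1 = 2 + 2^2 + 2^2 = 10
N_2 = 2 + 10^2 + 10^2 = 202
N_3 = 2 + 202^2 + 202^2 = 81610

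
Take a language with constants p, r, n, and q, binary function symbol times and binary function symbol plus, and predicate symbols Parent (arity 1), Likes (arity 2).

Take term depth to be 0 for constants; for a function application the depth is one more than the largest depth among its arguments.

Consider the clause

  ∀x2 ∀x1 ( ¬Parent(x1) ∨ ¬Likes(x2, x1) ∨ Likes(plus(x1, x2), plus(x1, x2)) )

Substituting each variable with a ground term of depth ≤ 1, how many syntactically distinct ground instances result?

Ground terms of depth ≤ 1:
  Let N_k = |{terms of depth ≤ k}|. Then N_0 = 4 and N_k = 4 + N_{k-1}^2 + N_{k-1}^2 for k ≥ 1 (one summand per function symbol, arity giving the exponent).
  N_0 = 4
  N_1 = 4 + 4^2 + 4^2 = 36
So there are 36 ground terms available for substitution.
There are 2 variables to instantiate (x2, x1), each occurring in at least one literal, so different choices give different ground instances.
Number of ground instances = 36^2 = 1296.

1296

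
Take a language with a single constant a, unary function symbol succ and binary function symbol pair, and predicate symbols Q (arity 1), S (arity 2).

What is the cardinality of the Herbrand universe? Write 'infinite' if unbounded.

The signature has at least one function symbol (succ, arity 1) and at least one constant (a).
Iterating succ gives infinitely many distinct ground terms: a, succ(a), succ(succ(a)), ...
So the Herbrand universe is infinite.

infinite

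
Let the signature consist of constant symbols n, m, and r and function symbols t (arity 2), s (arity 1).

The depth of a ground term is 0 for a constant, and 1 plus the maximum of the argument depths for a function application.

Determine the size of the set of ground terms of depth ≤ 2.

243

Write N_k for the number of ground terms of depth ≤ k. A term of depth ≤ k is either a constant or a function symbol applied to arguments of depth ≤ k−1, so N_k = 3 + N_{k-1}^2 + N_{k-1}.
N_0 = 3
N_1 = 3 + 3^2 + 3 = 15
N_2 = 3 + 15^2 + 15 = 243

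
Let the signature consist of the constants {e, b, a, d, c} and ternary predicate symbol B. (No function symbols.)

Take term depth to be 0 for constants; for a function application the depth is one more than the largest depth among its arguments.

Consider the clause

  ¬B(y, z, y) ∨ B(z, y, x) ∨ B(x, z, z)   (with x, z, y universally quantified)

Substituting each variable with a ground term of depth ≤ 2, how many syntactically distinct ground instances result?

Ground terms of depth ≤ 2:
  With no function symbols every ground term is a constant, so there are exactly 5 ground terms at every depth bound.
  N_0 = 5
  N_1 = 5
  N_2 = 5
  Explicitly: e, b, a, d, c.
So there are 5 ground terms available for substitution.
There are 3 variables to instantiate (x, z, y), each occurring in at least one literal, so different choices give different ground instances.
Number of ground instances = 5^3 = 125.

125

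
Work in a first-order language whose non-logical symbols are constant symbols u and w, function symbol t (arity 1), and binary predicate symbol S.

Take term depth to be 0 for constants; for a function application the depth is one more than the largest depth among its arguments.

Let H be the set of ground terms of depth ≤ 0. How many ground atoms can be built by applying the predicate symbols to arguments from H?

First count ground terms of depth ≤ 0.
Let N_k = |{terms of depth ≤ k}|. Then N_0 = 2 and N_k = 2 + N_{k-1} for k ≥ 1 (one summand per function symbol, arity giving the exponent).
N_0 = 2
Explicitly: u, w.
So |H| = 2.
A ground atom is a predicate applied to a tuple of terms from H, so the count is the sum over predicates of |H|^arity:
  S: 2^2 = 4
Total ground atoms: 4.

4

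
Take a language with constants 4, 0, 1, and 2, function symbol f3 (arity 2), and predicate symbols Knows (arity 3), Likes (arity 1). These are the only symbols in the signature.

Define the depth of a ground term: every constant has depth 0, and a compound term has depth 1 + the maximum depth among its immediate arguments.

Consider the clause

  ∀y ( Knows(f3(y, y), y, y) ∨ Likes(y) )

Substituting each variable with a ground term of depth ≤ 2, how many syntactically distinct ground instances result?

Ground terms of depth ≤ 2:
  If N_k denotes the number of depth-≤k ground terms, the 4 constants give N_0 = 4, and each function symbol of arity r contributes N_{k-1}^r new terms at level k: N_k = 4 + N_{k-1}^2.
  N_0 = 4
  N_1 = 4 + 4^2 = 20
  N_2 = 4 + 20^2 = 404
So there are 404 ground terms available for substitution.
The clause has 1 distinct variable (y), which appears in the body. In the free term algebra distinct substitutions yield syntactically distinct ground instances.
Number of ground instances = 404.

404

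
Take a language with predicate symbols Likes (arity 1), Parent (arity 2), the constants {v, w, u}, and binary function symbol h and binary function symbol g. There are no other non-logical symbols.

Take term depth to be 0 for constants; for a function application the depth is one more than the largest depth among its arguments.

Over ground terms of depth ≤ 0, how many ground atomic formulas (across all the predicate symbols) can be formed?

First count ground terms of depth ≤ 0.
Let N_k = |{terms of depth ≤ k}|. Then N_0 = 3 and N_k = 3 + N_{k-1}^2 + N_{k-1}^2 for k ≥ 1 (one summand per function symbol, arity giving the exponent).
N_0 = 3
Explicitly: v, w, u.
So |H| = 3.
Each predicate of arity r yields |H|^r ground atoms (one per choice of an r-tuple from H):
  Likes: 3;  Parent: 3^2 = 9
Total ground atoms: 3 + 9 = 12.

12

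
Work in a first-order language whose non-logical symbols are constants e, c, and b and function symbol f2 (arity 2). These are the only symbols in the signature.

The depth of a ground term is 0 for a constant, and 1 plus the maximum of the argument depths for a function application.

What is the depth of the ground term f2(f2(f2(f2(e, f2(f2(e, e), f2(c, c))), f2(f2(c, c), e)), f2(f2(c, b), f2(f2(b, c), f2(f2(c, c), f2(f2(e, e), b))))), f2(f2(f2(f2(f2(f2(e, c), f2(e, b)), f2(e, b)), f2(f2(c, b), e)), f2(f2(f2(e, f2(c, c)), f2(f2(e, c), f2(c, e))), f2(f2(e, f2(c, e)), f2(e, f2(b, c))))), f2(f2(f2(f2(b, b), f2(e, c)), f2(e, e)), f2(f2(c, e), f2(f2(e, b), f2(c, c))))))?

7

depth(f2(e, e)) = 1 + max(0, 0) = 1
depth(f2(c, c)) = 1 + max(0, 0) = 1
depth(f2(f2(e, e), f2(c, c))) = 1 + max(1, 1) = 2
depth(f2(e, f2(f2(e, e), f2(c, c)))) = 1 + max(0, 2) = 3
depth(f2(f2(c, c), e)) = 1 + max(1, 0) = 2
depth(f2(f2(e, f2(f2(e, e), f2(c, c))), f2(f2(c, c), e))) = 1 + max(3, 2) = 4
depth(f2(c, b)) = 1 + max(0, 0) = 1
depth(f2(b, c)) = 1 + max(0, 0) = 1
depth(f2(f2(e, e), b)) = 1 + max(1, 0) = 2
depth(f2(f2(c, c), f2(f2(e, e), b))) = 1 + max(1, 2) = 3
depth(f2(f2(b, c), f2(f2(c, c), f2(f2(e, e), b)))) = 1 + max(1, 3) = 4
depth(f2(f2(c, b), f2(f2(b, c), f2(f2(c, c), f2(f2(e, e), b))))) = 1 + max(1, 4) = 5
depth(f2(f2(f2(e, f2(f2(e, e), f2(c, c))), f2(f2(c, c), e)), f2(f2(c, b), f2(f2(b, c), f2(f2(c, c), f2(f2(e, e), b)))))) = 1 + max(4, 5) = 6
depth(f2(e, c)) = 1 + max(0, 0) = 1
depth(f2(e, b)) = 1 + max(0, 0) = 1
depth(f2(f2(e, c), f2(e, b))) = 1 + max(1, 1) = 2
depth(f2(f2(f2(e, c), f2(e, b)), f2(e, b))) = 1 + max(2, 1) = 3
depth(f2(f2(c, b), e)) = 1 + max(1, 0) = 2
depth(f2(f2(f2(f2(e, c), f2(e, b)), f2(e, b)), f2(f2(c, b), e))) = 1 + max(3, 2) = 4
depth(f2(e, f2(c, c))) = 1 + max(0, 1) = 2
depth(f2(c, e)) = 1 + max(0, 0) = 1
depth(f2(f2(e, c), f2(c, e))) = 1 + max(1, 1) = 2
depth(f2(f2(e, f2(c, c)), f2(f2(e, c), f2(c, e)))) = 1 + max(2, 2) = 3
depth(f2(e, f2(c, e))) = 1 + max(0, 1) = 2
depth(f2(e, f2(b, c))) = 1 + max(0, 1) = 2
depth(f2(f2(e, f2(c, e)), f2(e, f2(b, c)))) = 1 + max(2, 2) = 3
depth(f2(f2(f2(e, f2(c, c)), f2(f2(e, c), f2(c, e))), f2(f2(e, f2(c, e)), f2(e, f2(b, c))))) = 1 + max(3, 3) = 4
depth(f2(f2(f2(f2(f2(e, c), f2(e, b)), f2(e, b)), f2(f2(c, b), e)), f2(f2(f2(e, f2(c, c)), f2(f2(e, c), f2(c, e))), f2(f2(e, f2(c, e)), f2(e, f2(b, c)))))) = 1 + max(4, 4) = 5
depth(f2(b, b)) = 1 + max(0, 0) = 1
depth(f2(f2(b, b), f2(e, c))) = 1 + max(1, 1) = 2
depth(f2(f2(f2(b, b), f2(e, c)), f2(e, e))) = 1 + max(2, 1) = 3
depth(f2(f2(e, b), f2(c, c))) = 1 + max(1, 1) = 2
depth(f2(f2(c, e), f2(f2(e, b), f2(c, c)))) = 1 + max(1, 2) = 3
depth(f2(f2(f2(f2(b, b), f2(e, c)), f2(e, e)), f2(f2(c, e), f2(f2(e, b), f2(c, c))))) = 1 + max(3, 3) = 4
depth(f2(f2(f2(f2(f2(f2(e, c), f2(e, b)), f2(e, b)), f2(f2(c, b), e)), f2(f2(f2(e, f2(c, c)), f2(f2(e, c), f2(c, e))), f2(f2(e, f2(c, e)), f2(e, f2(b, c))))), f2(f2(f2(f2(b, b), f2(e, c)), f2(e, e)), f2(f2(c, e), f2(f2(e, b), f2(c, c)))))) = 1 + max(5, 4) = 6
depth(f2(f2(f2(f2(e, f2(f2(e, e), f2(c, c))), f2(f2(c, c), e)), f2(f2(c, b), f2(f2(b, c), f2(f2(c, c), f2(f2(e, e), b))))), f2(f2(f2(f2(f2(f2(e, c), f2(e, b)), f2(e, b)), f2(f2(c, b), e)), f2(f2(f2(e, f2(c, c)), f2(f2(e, c), f2(c, e))), f2(f2(e, f2(c, e)), f2(e, f2(b, c))))), f2(f2(f2(f2(b, b), f2(e, c)), f2(e, e)), f2(f2(c, e), f2(f2(e, b), f2(c, c))))))) = 1 + max(6, 6) = 7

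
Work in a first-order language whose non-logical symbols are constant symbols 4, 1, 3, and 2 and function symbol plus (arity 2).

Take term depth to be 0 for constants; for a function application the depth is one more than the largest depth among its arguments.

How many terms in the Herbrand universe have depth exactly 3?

162816

Count level by level. With function symbols plus/2, the terms of depth ≤ k are the 4 constants together with each function applied to depth-≤(k−1) tuples, so N_k = 4 + N_{k-1}^2.
N_0 = 4
N_1 = 4 + 4^2 = 20
N_2 = 4 + 20^2 = 404
N_3 = 4 + 404^2 = 163220
Terms of depth exactly 3: N_3 − N_2 = 163220 − 404 = 162816.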